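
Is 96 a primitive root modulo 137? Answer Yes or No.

No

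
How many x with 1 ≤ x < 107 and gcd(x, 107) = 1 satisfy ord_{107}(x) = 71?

0

φ(107) = 107 − 1 = 106 = 2 · 53.
(Z/107Z)^× is cyclic (|G| = 106); a cyclic group of order m has exactly φ(d) elements of each order d | m, and none otherwise.
Here 106 is not a multiple of 71, so there are no elements of order 71.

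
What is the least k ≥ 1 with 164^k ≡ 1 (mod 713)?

ord(164) | φ(713) = φ(23·31) = (23−1)·(31−1) = 22·30 = 660 = 2^2 · 3 · 5 · 11.
Divisors of 660: 1, 2, 3, 4, 5, 6, 10, 11, 12, 15, 20, 22, 30, 33, 44, 55, 60, 66, 110, 132, 165, 220, 330, 660.
Evaluate successive powers at the divisors of 660:
164^1 ≡ 164
164^2 ≡ 515
164^3 ≡ 326
164^4 ≡ 702
164^5 ≡ 335
164^6 ≡ 39
164^10 ≡ 284
164^11 ≡ 231
164^12 ≡ 95
164^15 ≡ 311
164^20 ≡ 87
164^22 ≡ 599
164^30 ≡ 466
164^33 ≡ 47
164^44 ≡ 162
164^55 ≡ 346
164^60 ≡ 404
164^66 ≡ 70
164^110 ≡ 645
164^132 ≡ 622
164^165 ≡ 1
Therefore the multiplicative order of 164 modulo 713 is 165.

165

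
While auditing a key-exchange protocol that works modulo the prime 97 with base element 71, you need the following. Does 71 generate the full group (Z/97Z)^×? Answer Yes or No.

φ(97) = 97 − 1 = 96 = 2^5 · 3.
It suffices to check that the order of 71 is not a proper divisor of 96: compute 71^(96/q) for q ∈ {2, 3}.
71^48 ≡ 96 (mod 97)  [q = 2: ≢ 1 ✓]
71^32 ≡ 61 (mod 97)  [q = 3: ≢ 1 ✓]
None equal 1, so ord_97(71) = 96: 71 is a primitive root.

Yes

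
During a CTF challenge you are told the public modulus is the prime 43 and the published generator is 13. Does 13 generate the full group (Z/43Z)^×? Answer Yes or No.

φ(43) = 43 − 1 = 42 = 2 · 3 · 7.
Test 13^(42/q) mod 43 for each prime factor q of 42:
13^21 ≡ 1 (mod 43)  [q = 2: ≡ 1 ✗]
13^14 ≡ 6 (mod 43)  [q = 3: ≢ 1 ✓]
13^6 ≡ 16 (mod 43)  [q = 7: ≢ 1 ✓]
13^21 ≡ 1 shows ord(13) | 21, strictly less than φ(43); not a primitive root.

No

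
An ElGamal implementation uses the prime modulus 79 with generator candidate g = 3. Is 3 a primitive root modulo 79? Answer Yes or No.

Yes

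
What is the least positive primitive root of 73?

φ(73) = 73 − 1 = 72 = 2^3 · 3^2.
Test candidates g = 2, 3, … against the prime factors q ∈ {2, 3} of φ(73): g is a generator iff g^(72/q) ≢ 1 for every such q.
g = 2: 2^36 ≡ 1 — hits 1, so not a primitive root.
g = 3: 3^36 ≡ 1 — hits 1, so not a primitive root.
g = 4: 4^36 ≡ 1 — hits 1, so not a primitive root.
g = 5: 5^36 ≡ 72; 5^24 ≡ 8 — none is 1, so 5 is a primitive root.
The smallest primitive root modulo 73 is 5.

5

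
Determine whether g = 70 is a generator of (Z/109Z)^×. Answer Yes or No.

φ(109) = 109 − 1 = 108 = 2^2 · 3^3.
It suffices to check that the order of 70 is not a proper divisor of 108: compute 70^(108/q) for q ∈ {2, 3}.
70^54 ≡ 108 (mod 109)  [q = 2: ≢ 1 ✓]
70^36 ≡ 45 (mod 109)  [q = 3: ≢ 1 ✓]
None equal 1, so ord_109(70) = 108: 70 is a primitive root.

Yes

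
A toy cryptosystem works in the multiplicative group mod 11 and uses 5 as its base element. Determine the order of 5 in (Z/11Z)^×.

Since 5 ∈ (Z/11Z)^×, its order divides φ(11) = 11 − 1 = 10 = 2 · 5.
Divisors of 10: 1, 2, 5, 10.
Check 5^d mod 11 for each divisor in increasing order:
5^1 ≡ 5
5^2 ≡ 3
5^5 ≡ 1
So ord_11(5) = 5.

5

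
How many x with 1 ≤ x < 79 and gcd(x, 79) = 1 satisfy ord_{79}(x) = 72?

φ(79) = 79 − 1 = 78 = 2 · 3 · 13.
(Z/79Z)^× is cyclic (|G| = 78); a cyclic group of order m has exactly φ(d) elements of each order d | m, and none otherwise.
72 does not divide 78, so no element of (Z/79Z)^× has order 72.

0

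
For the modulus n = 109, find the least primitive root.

6

φ(109) = 109 − 1 = 108 = 2^2 · 3^3.
g is a primitive root iff g^(108/q) ≢ 1 (mod 109) for each prime q ∈ {2, 3}.
g = 2: 2^54 ≡ 108; 2^36 ≡ 1 — hits 1, so not a primitive root.
g = 3: 3^54 ≡ 1 — hits 1, so not a primitive root.
g = 4: 4^54 ≡ 1 — hits 1, so not a primitive root.
g = 5: 5^54 ≡ 1 — hits 1, so not a primitive root.
g = 6: 6^54 ≡ 108; 6^36 ≡ 63 — none is 1, so 6 is a primitive root.
Hence the least primitive root of 109 is 6.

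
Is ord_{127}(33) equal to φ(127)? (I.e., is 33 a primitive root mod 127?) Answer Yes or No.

φ(127) = 127 − 1 = 126 = 2 · 3^2 · 7.
An element g generates (Z/127Z)^× iff g^(126/q) ≢ 1 (mod 127) for each prime q ∈ {2, 3, 7}.
33^63 ≡ 126 (mod 127)  [q = 2: ≢ 1 ✓]
33^42 ≡ 1 (mod 127)  [q = 3: ≡ 1 ✗]
33^18 ≡ 32 (mod 127)  [q = 7: ≢ 1 ✓]
33^42 ≡ 1 shows ord(33) | 42, strictly less than φ(127); not a primitive root.

No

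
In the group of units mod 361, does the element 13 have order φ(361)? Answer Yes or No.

Yes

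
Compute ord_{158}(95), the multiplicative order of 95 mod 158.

Since 95 ∈ (Z/158Z)^×, its order divides φ(158) = φ(2)·φ(79) = 1·78 = 78 = 2 · 3 · 13.
Divisors of 78: 1, 2, 3, 6, 13, 26, 39, 78.
Check 95^d mod 158 for each divisor in increasing order:
95^1 ≡ 95 (mod 158)
95^2 ≡ 19 (mod 158)
95^3 ≡ 67 (mod 158)
95^6 ≡ 65 (mod 158)
95^13 ≡ 55 (mod 158)
95^26 ≡ 23 (mod 158)
95^39 ≡ 1 (mod 158) ✓
The smallest such exponent is 39, so the order of 95 is 39.

39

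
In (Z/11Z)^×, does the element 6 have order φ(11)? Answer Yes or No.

Yes

φ(11) = 11 − 1 = 10 = 2 · 5.
An element g generates (Z/11Z)^× iff g^(10/q) ≢ 1 (mod 11) for each prime q ∈ {2, 5}.
6^5 ≡ 10 (mod 11)  [q = 2: ≢ 1 ✓]
6^2 ≡ 3 (mod 11)  [q = 5: ≢ 1 ✓]
All checks pass, so 6 has order 10 and is a primitive root modulo 11.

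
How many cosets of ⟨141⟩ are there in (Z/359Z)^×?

2

ord(141) | φ(359) = 359 − 1 = 358 = 2 · 179.
Divisors of 358: 1, 2, 179, 358.
Check 141^d mod 359 for each divisor in increasing order:
141^1 ≡ 141
141^2 ≡ 136
141^179 ≡ 1
So ord_359(141) = 179, hence |⟨141⟩| = 179.
The index is φ(359) / ord(141) = 358 / 179 = 2.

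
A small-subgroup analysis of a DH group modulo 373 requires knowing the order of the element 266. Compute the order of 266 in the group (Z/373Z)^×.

186

The order of 266 must divide φ(373) = 373 − 1 = 372 = 2^2 · 3 · 31.
Divisors of 372: 1, 2, 3, 4, 6, 12, 31, 62, 93, 124, 186, 372.
Compute 266^d (mod 373) for the divisors d until we hit 1:
266^1 ≡ 266 (mod 373)
266^2 ≡ 259 (mod 373)
266^3 ≡ 262 (mod 373)
266^4 ≡ 314 (mod 373)
266^6 ≡ 12 (mod 373)
266^12 ≡ 144 (mod 373)
266^31 ≡ 89 (mod 373)
266^62 ≡ 88 (mod 373)
266^93 ≡ 372 (mod 373)
266^124 ≡ 284 (mod 373)
266^186 ≡ 1 (mod 373) ✓
So ord_373(266) = 186.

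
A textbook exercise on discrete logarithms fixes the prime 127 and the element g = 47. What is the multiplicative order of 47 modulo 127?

21

Since 47 ∈ (Z/127Z)^×, its order divides φ(127) = 127 − 1 = 126 = 2 · 3^2 · 7.
Divisors of 126: 1, 2, 3, 6, 7, 9, 14, 18, 21, 42, 63, 126.
Evaluate successive powers at the divisors of 126:
47^1 ≡ 47 (mod 127)
47^2 ≡ 50 (mod 127)
47^3 ≡ 64 (mod 127)
47^6 ≡ 32 (mod 127)
47^7 ≡ 107 (mod 127)
47^9 ≡ 16 (mod 127)
47^14 ≡ 19 (mod 127)
47^18 ≡ 2 (mod 127)
47^21 ≡ 1 (mod 127) ✓
So ord_127(47) = 21.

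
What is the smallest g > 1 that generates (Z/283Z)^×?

3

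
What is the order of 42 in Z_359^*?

358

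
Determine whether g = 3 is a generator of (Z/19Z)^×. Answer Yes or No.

Yes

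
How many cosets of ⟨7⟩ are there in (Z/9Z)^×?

2

ord(7) | φ(9) = φ(3^2) = 3·(3−1) = 6 = 2 · 3.
Divisors of 6: 1, 2, 3, 6.
Evaluate successive powers at the divisors of 6:
7^1 ≡ 7 (mod 9)
7^2 ≡ 4 (mod 9)
7^3 ≡ 1 (mod 9) ✓
The order of 7 is 3, so the subgroup it generates has 3 elements.
[(Z/9Z)^× : ⟨7⟩] = 6/3 = 2.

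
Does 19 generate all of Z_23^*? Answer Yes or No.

φ(23) = 23 − 1 = 22 = 2 · 11.
It suffices to check that the order of 19 is not a proper divisor of 22: compute 19^(22/q) for q ∈ {2, 11}.
19^11 ≡ 22 (mod 23)  [q = 2: ≢ 1 ✓]
19^2 ≡ 16 (mod 23)  [q = 11: ≢ 1 ✓]
All checks pass, so 19 has order 22 and is a primitive root modulo 23.

Yes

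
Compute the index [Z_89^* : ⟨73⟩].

The order of 73 must divide φ(89) = 89 − 1 = 88 = 2^3 · 11.
Divisors of 88: 1, 2, 4, 8, 11, 22, 44, 88.
Compute 73^d (mod 89) for the divisors d until we hit 1:
73^1 ≡ 73
73^2 ≡ 78
73^4 ≡ 32
73^8 ≡ 45
73^11 ≡ 88
73^22 ≡ 1
Thus |⟨73⟩| = ord(73) = 22.
[(Z/89Z)^× : ⟨73⟩] = 88/22 = 4.

4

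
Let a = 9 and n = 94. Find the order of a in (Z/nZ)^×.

ord(9) | φ(94) = φ(2)·φ(47) = 1·46 = 46 = 2 · 23.
Divisors of 46: 1, 2, 23, 46.
Test each divisor d:
9^1 ≡ 9 (mod 94)
9^2 ≡ 81 (mod 94)
9^23 ≡ 1 (mod 94) ✓
Therefore the multiplicative order of 9 modulo 94 is 23.

23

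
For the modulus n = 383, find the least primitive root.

φ(383) = 383 − 1 = 382 = 2 · 191.
g is a primitive root iff g^(382/q) ≢ 1 (mod 383) for each prime q ∈ {2, 191}.
g = 2: 2^191 ≡ 1 — hits 1, so not a primitive root.
g = 3: 3^191 ≡ 1 — hits 1, so not a primitive root.
g = 4: 4^191 ≡ 1 — hits 1, so not a primitive root.
g = 5: 5^191 ≡ 382; 5^2 ≡ 25 — none is 1, so 5 is a primitive root.
The smallest primitive root modulo 383 is 5.

5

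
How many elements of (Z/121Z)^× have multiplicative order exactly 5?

4

φ(121) = φ(11^2) = 11·(11−1) = 110 = 2 · 5 · 11.
In a cyclic group of order 110, there are φ(d) elements of order d for each divisor d of 110, and zero for non-divisors.
5 | 110, and φ(5) = 5 − 1 = 4.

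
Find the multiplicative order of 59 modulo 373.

ord(59) | φ(373) = 373 − 1 = 372 = 2^2 · 3 · 31.
Divisors of 372: 1, 2, 3, 4, 6, 12, 31, 62, 93, 124, 186, 372.
Test each divisor d:
59^1 ≡ 59
59^2 ≡ 124
59^3 ≡ 229
59^4 ≡ 83
59^6 ≡ 221
59^12 ≡ 351
59^31 ≡ 89
59^62 ≡ 88
59^93 ≡ 372
59^124 ≡ 284
59^186 ≡ 1
The smallest such exponent is 186, so the order of 59 is 186.

186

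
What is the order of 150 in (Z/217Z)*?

6

ord(150) | φ(217) = φ(7·31) = (7−1)·(31−1) = 6·30 = 180 = 2^2 · 3^2 · 5.
Divisors of 180: 1, 2, 3, 4, 5, 6, 9, 10, 12, 15, 18, 20, 30, 36, 45, 60, 90, 180.
Compute 150^d (mod 217) for the divisors d until we hit 1:
150^1 ≡ 150 (mod 217)
150^2 ≡ 149 (mod 217)
150^3 ≡ 216 (mod 217)
150^4 ≡ 67 (mod 217)
150^5 ≡ 68 (mod 217)
150^6 ≡ 1 (mod 217) ✓
Therefore the multiplicative order of 150 modulo 217 is 6.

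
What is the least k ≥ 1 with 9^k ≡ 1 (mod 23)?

By Lagrange's theorem, ord_23(9) divides φ(23) = 23 − 1 = 22 = 2 · 11.
Divisors of 22: 1, 2, 11, 22.
Check 9^d mod 23 for each divisor in increasing order:
9^1 ≡ 9 (mod 23)
9^2 ≡ 12 (mod 23)
9^11 ≡ 1 (mod 23) ✓
The smallest such exponent is 11, so the order of 9 is 11.

11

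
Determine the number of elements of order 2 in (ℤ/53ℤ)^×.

φ(53) = 53 − 1 = 52 = 2^2 · 13.
(Z/53Z)^× is cyclic (|G| = 52); a cyclic group of order m has exactly φ(d) elements of each order d | m, and none otherwise.
2 | 52, and φ(2) = 2 − 1 = 1.

1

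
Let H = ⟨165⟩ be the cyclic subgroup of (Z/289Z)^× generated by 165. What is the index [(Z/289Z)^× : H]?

1

The order of 165 must divide φ(289) = φ(17^2) = 17·(17−1) = 272 = 2^4 · 17.
Divisors of 272: 1, 2, 4, 8, 16, 17, 34, 68, 136, 272.
Test each divisor d:
165^1 ≡ 165 (mod 289)
165^2 ≡ 59 (mod 289)
165^4 ≡ 13 (mod 289)
165^8 ≡ 169 (mod 289)
165^16 ≡ 239 (mod 289)
165^17 ≡ 131 (mod 289)
165^34 ≡ 110 (mod 289)
165^68 ≡ 251 (mod 289)
165^136 ≡ 288 (mod 289)
165^272 ≡ 1 (mod 289) ✓
Thus |⟨165⟩| = ord(165) = 272.
Index = |(Z/289Z)^×| / |⟨165⟩| = 272 / 272 = 1.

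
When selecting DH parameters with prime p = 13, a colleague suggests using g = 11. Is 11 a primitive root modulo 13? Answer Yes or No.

Yes

φ(13) = 13 − 1 = 12 = 2^2 · 3.
Test 11^(12/q) mod 13 for each prime factor q of 12:
11^6 ≡ 12 (mod 13)  [q = 2: ≢ 1 ✓]
11^4 ≡ 3 (mod 13)  [q = 3: ≢ 1 ✓]
None equal 1, so ord_13(11) = 12: 11 is a primitive root.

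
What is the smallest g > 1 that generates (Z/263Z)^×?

5

φ(263) = 263 − 1 = 262 = 2 · 131.
g is a primitive root iff g^(262/q) ≢ 1 (mod 263) for each prime q ∈ {2, 131}.
g = 2: 2^131 ≡ 1 — hits 1, so not a primitive root.
g = 3: 3^131 ≡ 1 — hits 1, so not a primitive root.
g = 4: 4^131 ≡ 1 — hits 1, so not a primitive root.
g = 5: 5^131 ≡ 262; 5^2 ≡ 25 — none is 1, so 5 is a primitive root.
So 5 is the smallest generator of (Z/263Z)^×.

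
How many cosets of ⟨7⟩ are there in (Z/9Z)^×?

2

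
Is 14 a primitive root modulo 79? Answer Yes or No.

φ(79) = 79 − 1 = 78 = 2 · 3 · 13.
An element g generates (Z/79Z)^× iff g^(78/q) ≢ 1 (mod 79) for each prime q ∈ {2, 3, 13}.
14^39 ≡ 78 (mod 79)  [q = 2: ≢ 1 ✓]
14^26 ≡ 1 (mod 79)  [q = 3: ≡ 1 ✗]
14^6 ≡ 46 (mod 79)  [q = 13: ≢ 1 ✓]
14^26 ≡ 1 shows ord(14) | 26, strictly less than φ(79); not a primitive root.

No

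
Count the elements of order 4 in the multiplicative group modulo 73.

2

φ(73) = 73 − 1 = 72 = 2^3 · 3^2.
Since (Z/73Z)^× is cyclic of order 72, the number of elements of order d is φ(d) when d | 72 and 0 otherwise.
4 = 2^2 divides 72, and φ(4) = 2.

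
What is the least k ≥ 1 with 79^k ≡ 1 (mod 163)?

162

The order of 79 must divide φ(163) = 163 − 1 = 162 = 2 · 3^4.
Divisors of 162: 1, 2, 3, 6, 9, 18, 27, 54, 81, 162.
Evaluate successive powers at the divisors of 162:
79^1 ≡ 79 (mod 163)
79^2 ≡ 47 (mod 163)
79^3 ≡ 127 (mod 163)
79^6 ≡ 155 (mod 163)
79^9 ≡ 125 (mod 163)
79^18 ≡ 140 (mod 163)
79^27 ≡ 59 (mod 163)
79^54 ≡ 58 (mod 163)
79^81 ≡ 162 (mod 163)
79^162 ≡ 1 (mod 163) ✓
Hence ord(79) = 162.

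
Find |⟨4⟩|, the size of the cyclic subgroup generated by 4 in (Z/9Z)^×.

3

ord(4) | φ(9) = φ(3^2) = 3·(3−1) = 6 = 2 · 3.
Divisors of 6: 1, 2, 3, 6.
Test each divisor d:
4^1 ≡ 4 (mod 9)
4^2 ≡ 7 (mod 9)
4^3 ≡ 1 (mod 9) ✓
The smallest such exponent is 3, so the order of 4 is 3.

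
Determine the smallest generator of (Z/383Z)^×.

φ(383) = 383 − 1 = 382 = 2 · 191.
Test candidates g = 2, 3, … against the prime factors q ∈ {2, 191} of φ(383): g is a generator iff g^(382/q) ≢ 1 for every such q.
g = 2: 2^191 ≡ 1 — hits 1, so not a primitive root.
g = 3: 3^191 ≡ 1 — hits 1, so not a primitive root.
g = 4: 4^191 ≡ 1 — hits 1, so not a primitive root.
g = 5: 5^191 ≡ 382; 5^2 ≡ 25 — none is 1, so 5 is a primitive root.
Hence the least primitive root of 383 is 5.

5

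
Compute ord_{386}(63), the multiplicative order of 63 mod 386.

12

The order of 63 must divide φ(386) = φ(2)·φ(193) = 1·192 = 192 = 2^6 · 3.
Divisors of 192: 1, 2, 3, 4, 6, 8, 12, 16, 24, 32, 48, 64, 96, 192.
Evaluate successive powers at the divisors of 192:
63^1 ≡ 63 (mod 386)
63^2 ≡ 109 (mod 386)
63^3 ≡ 305 (mod 386)
63^4 ≡ 301 (mod 386)
63^6 ≡ 385 (mod 386)
63^8 ≡ 277 (mod 386)
63^12 ≡ 1 (mod 386) ✓
So ord_386(63) = 12.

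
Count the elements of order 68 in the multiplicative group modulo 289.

32

φ(289) = φ(17^2) = 17·(17−1) = 272 = 2^4 · 17.
(Z/289Z)^× is cyclic (|G| = 272); a cyclic group of order m has exactly φ(d) elements of each order d | m, and none otherwise.
68 = 2^2 · 17 divides 272, and φ(68) = 32.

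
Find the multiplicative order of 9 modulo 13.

3

ord(9) | φ(13) = 13 − 1 = 12 = 2^2 · 3.
Divisors of 12: 1, 2, 3, 4, 6, 12.
Evaluate successive powers at the divisors of 12:
9^1 ≡ 9
9^2 ≡ 3
9^3 ≡ 1
So ord_13(9) = 3.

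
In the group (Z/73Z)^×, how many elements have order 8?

4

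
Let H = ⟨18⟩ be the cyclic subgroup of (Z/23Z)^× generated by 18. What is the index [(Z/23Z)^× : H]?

2

By Lagrange's theorem, ord_23(18) divides φ(23) = 23 − 1 = 22 = 2 · 11.
Divisors of 22: 1, 2, 11, 22.
Check 18^d mod 23 for each divisor in increasing order:
18^1 ≡ 18
18^2 ≡ 2
18^11 ≡ 1
The order of 18 is 11, so the subgroup it generates has 11 elements.
The index is φ(23) / ord(18) = 22 / 11 = 2.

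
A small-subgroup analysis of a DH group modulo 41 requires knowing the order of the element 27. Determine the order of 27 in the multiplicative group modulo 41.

ord(27) | φ(41) = 41 − 1 = 40 = 2^3 · 5.
Divisors of 40: 1, 2, 4, 5, 8, 10, 20, 40.
Check 27^d mod 41 for each divisor in increasing order:
27^1 ≡ 27 (mod 41)
27^2 ≡ 32 (mod 41)
27^4 ≡ 40 (mod 41)
27^5 ≡ 14 (mod 41)
27^8 ≡ 1 (mod 41) ✓
Therefore the multiplicative order of 27 modulo 41 is 8.

8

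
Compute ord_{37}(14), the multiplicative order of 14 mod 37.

12

ord(14) | φ(37) = 37 − 1 = 36 = 2^2 · 3^2.
Divisors of 36: 1, 2, 3, 4, 6, 9, 12, 18, 36.
Compute 14^d (mod 37) for the divisors d until we hit 1:
14^1 ≡ 14
14^2 ≡ 11
14^3 ≡ 6
14^4 ≡ 10
14^6 ≡ 36
14^9 ≡ 31
14^12 ≡ 1
Hence ord(14) = 12.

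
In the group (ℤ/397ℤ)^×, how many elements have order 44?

20

φ(397) = 397 − 1 = 396 = 2^2 · 3^2 · 11.
(Z/397Z)^× is cyclic (|G| = 396); a cyclic group of order m has exactly φ(d) elements of each order d | m, and none otherwise.
44 = 2^2 · 11 divides 396, and φ(44) = 20.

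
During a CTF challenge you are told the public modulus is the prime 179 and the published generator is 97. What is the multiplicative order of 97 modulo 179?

178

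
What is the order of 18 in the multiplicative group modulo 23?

ord(18) | φ(23) = 23 − 1 = 22 = 2 · 11.
Divisors of 22: 1, 2, 11, 22.
Evaluate successive powers at the divisors of 22:
18^1 ≡ 18 (mod 23)
18^2 ≡ 2 (mod 23)
18^11 ≡ 1 (mod 23) ✓
Hence ord(18) = 11.

11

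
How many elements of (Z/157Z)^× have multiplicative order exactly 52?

24

φ(157) = 157 − 1 = 156 = 2^2 · 3 · 13.
In a cyclic group of order 156, there are φ(d) elements of order d for each divisor d of 156, and zero for non-divisors.
52 = 2^2 · 13 divides 156, and φ(52) = 24.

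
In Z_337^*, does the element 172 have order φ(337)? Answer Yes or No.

φ(337) = 337 − 1 = 336 = 2^4 · 3 · 7.
An element g generates (Z/337Z)^× iff g^(336/q) ≢ 1 (mod 337) for each prime q ∈ {2, 3, 7}.
172^168 ≡ 1 (mod 337)  [q = 2: ≡ 1 ✗]
172^112 ≡ 208 (mod 337)  [q = 3: ≢ 1 ✓]
172^48 ≡ 1 (mod 337)  [q = 7: ≡ 1 ✗]
The check at q = 2 fails, so 172 generates a proper subgroup.

No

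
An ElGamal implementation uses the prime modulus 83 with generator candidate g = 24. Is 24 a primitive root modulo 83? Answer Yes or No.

Yes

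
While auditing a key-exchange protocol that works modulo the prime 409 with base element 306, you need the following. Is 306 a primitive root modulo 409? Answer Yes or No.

φ(409) = 409 − 1 = 408 = 2^3 · 3 · 17.
It suffices to check that the order of 306 is not a proper divisor of 408: compute 306^(408/q) for q ∈ {2, 3, 17}.
306^204 ≡ 1 (mod 409)  [q = 2: ≡ 1 ✗]
306^136 ≡ 1 (mod 409)  [q = 3: ≡ 1 ✗]
306^24 ≡ 6 (mod 409)  [q = 17: ≢ 1 ✓]
306^204 ≡ 1 shows ord(306) | 204, strictly less than φ(409); not a primitive root.

No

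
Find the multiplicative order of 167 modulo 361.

Since 167 ∈ (Z/361Z)^×, its order divides φ(361) = φ(19^2) = 19·(19−1) = 342 = 2 · 3^2 · 19.
Divisors of 342: 1, 2, 3, 6, 9, 18, 19, 38, 57, 114, 171, 342.
Check 167^d mod 361 for each divisor in increasing order:
167^1 ≡ 167 (mod 361)
167^2 ≡ 92 (mod 361)
167^3 ≡ 202 (mod 361)
167^6 ≡ 11 (mod 361)
167^9 ≡ 56 (mod 361)
167^18 ≡ 248 (mod 361)
167^19 ≡ 262 (mod 361)
167^38 ≡ 54 (mod 361)
167^57 ≡ 69 (mod 361)
167^114 ≡ 68 (mod 361)
167^171 ≡ 360 (mod 361)
167^342 ≡ 1 (mod 361) ✓
Hence ord(167) = 342.

342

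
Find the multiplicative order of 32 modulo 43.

14

ord(32) | φ(43) = 43 − 1 = 42 = 2 · 3 · 7.
Divisors of 42: 1, 2, 3, 6, 7, 14, 21, 42.
Compute 32^d (mod 43) for the divisors d until we hit 1:
32^1 ≡ 32 (mod 43)
32^2 ≡ 35 (mod 43)
32^3 ≡ 2 (mod 43)
32^6 ≡ 4 (mod 43)
32^7 ≡ 42 (mod 43)
32^14 ≡ 1 (mod 43) ✓
Hence ord(32) = 14.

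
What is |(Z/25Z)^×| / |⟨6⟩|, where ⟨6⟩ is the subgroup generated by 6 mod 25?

By Lagrange's theorem, ord_25(6) divides φ(25) = φ(5^2) = 5·(5−1) = 20 = 2^2 · 5.
Divisors of 20: 1, 2, 4, 5, 10, 20.
Check 6^d mod 25 for each divisor in increasing order:
6^1 ≡ 6
6^2 ≡ 11
6^4 ≡ 21
6^5 ≡ 1
So ord_25(6) = 5, hence |⟨6⟩| = 5.
The index is φ(25) / ord(6) = 20 / 5 = 4.

4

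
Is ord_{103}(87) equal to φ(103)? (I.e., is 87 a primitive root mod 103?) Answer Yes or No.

φ(103) = 103 − 1 = 102 = 2 · 3 · 17.
87 is a primitive root mod 103 iff 87^(φ(103)/q) ≢ 1 for every prime q | φ(103), i.e. q ∈ {2, 3, 17}.
87^51 ≡ 102 (mod 103)  [q = 2: ≢ 1 ✓]
87^34 ≡ 46 (mod 103)  [q = 3: ≢ 1 ✓]
87^6 ≡ 61 (mod 103)  [q = 17: ≢ 1 ✓]
All checks pass, so 87 has order 102 and is a primitive root modulo 103.

Yes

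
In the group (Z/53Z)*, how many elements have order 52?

φ(53) = 53 − 1 = 52 = 2^2 · 13.
Since (Z/53Z)^× is cyclic of order 52, the number of elements of order d is φ(d) when d | 52 and 0 otherwise.
52 = 2^2 · 13 divides 52, and φ(52) = 24.

24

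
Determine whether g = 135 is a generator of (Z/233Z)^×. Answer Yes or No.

φ(233) = 233 − 1 = 232 = 2^3 · 29.
An element g generates (Z/233Z)^× iff g^(232/q) ≢ 1 (mod 233) for each prime q ∈ {2, 29}.
135^116 ≡ 1 (mod 233)  [q = 2: ≡ 1 ✗]
135^8 ≡ 46 (mod 233)  [q = 29: ≢ 1 ✓]
135^116 ≡ 1 shows ord(135) | 116, strictly less than φ(233); not a primitive root.

No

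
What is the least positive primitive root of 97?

5

φ(97) = 97 − 1 = 96 = 2^5 · 3.
Test candidates g = 2, 3, … against the prime factors q ∈ {2, 3} of φ(97): g is a generator iff g^(96/q) ≢ 1 for every such q.
g = 2: 2^48 ≡ 1 — hits 1, so not a primitive root.
g = 3: 3^48 ≡ 1 — hits 1, so not a primitive root.
g = 4: 4^48 ≡ 1 — hits 1, so not a primitive root.
g = 5: 5^48 ≡ 96; 5^32 ≡ 35 — none is 1, so 5 is a primitive root.
The smallest primitive root modulo 97 is 5.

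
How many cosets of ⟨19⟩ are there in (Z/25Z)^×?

The order of 19 must divide φ(25) = φ(5^2) = 5·(5−1) = 20 = 2^2 · 5.
Divisors of 20: 1, 2, 4, 5, 10, 20.
Compute 19^d (mod 25) for the divisors d until we hit 1:
19^1 ≡ 19 (mod 25)
19^2 ≡ 11 (mod 25)
19^4 ≡ 21 (mod 25)
19^5 ≡ 24 (mod 25)
19^10 ≡ 1 (mod 25) ✓
So ord_25(19) = 10, hence |⟨19⟩| = 10.
[(Z/25Z)^× : ⟨19⟩] = 20/10 = 2.

2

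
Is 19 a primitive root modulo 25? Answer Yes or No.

No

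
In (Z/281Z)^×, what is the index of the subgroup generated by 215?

By Lagrange's theorem, ord_281(215) divides φ(281) = 281 − 1 = 280 = 2^3 · 5 · 7.
Divisors of 280: 1, 2, 4, 5, 7, 8, 10, 14, 20, 28, 35, 40, 56, 70, 140, 280.
Evaluate successive powers at the divisors of 280:
215^1 ≡ 215 (mod 281)
215^2 ≡ 141 (mod 281)
215^4 ≡ 211 (mod 281)
215^5 ≡ 124 (mod 281)
215^7 ≡ 62 (mod 281)
215^8 ≡ 123 (mod 281)
215^10 ≡ 202 (mod 281)
215^14 ≡ 191 (mod 281)
215^20 ≡ 59 (mod 281)
215^28 ≡ 232 (mod 281)
215^35 ≡ 53 (mod 281)
215^40 ≡ 109 (mod 281)
215^56 ≡ 153 (mod 281)
215^70 ≡ 280 (mod 281)
215^140 ≡ 1 (mod 281) ✓
Thus |⟨215⟩| = ord(215) = 140.
Index = |(Z/281Z)^×| / |⟨215⟩| = 280 / 140 = 2.

2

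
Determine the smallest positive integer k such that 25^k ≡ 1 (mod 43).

21

Since 25 ∈ (Z/43Z)^×, its order divides φ(43) = 43 − 1 = 42 = 2 · 3 · 7.
Divisors of 42: 1, 2, 3, 6, 7, 14, 21, 42.
Evaluate successive powers at the divisors of 42:
25^1 ≡ 25 (mod 43)
25^2 ≡ 23 (mod 43)
25^3 ≡ 16 (mod 43)
25^6 ≡ 41 (mod 43)
25^7 ≡ 36 (mod 43)
25^14 ≡ 6 (mod 43)
25^21 ≡ 1 (mod 43) ✓
Therefore the multiplicative order of 25 modulo 43 is 21.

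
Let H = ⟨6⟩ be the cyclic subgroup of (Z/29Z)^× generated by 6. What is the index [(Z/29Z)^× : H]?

2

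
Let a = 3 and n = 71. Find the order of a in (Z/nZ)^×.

35

By Lagrange's theorem, ord_71(3) divides φ(71) = 71 − 1 = 70 = 2 · 5 · 7.
Divisors of 70: 1, 2, 5, 7, 10, 14, 35, 70.
Compute 3^d (mod 71) for the divisors d until we hit 1:
3^1 ≡ 3 (mod 71)
3^2 ≡ 9 (mod 71)
3^5 ≡ 30 (mod 71)
3^7 ≡ 57 (mod 71)
3^10 ≡ 48 (mod 71)
3^14 ≡ 54 (mod 71)
3^35 ≡ 1 (mod 71) ✓
Hence ord(3) = 35.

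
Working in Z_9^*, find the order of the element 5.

By Lagrange's theorem, ord_9(5) divides φ(9) = φ(3^2) = 3·(3−1) = 6 = 2 · 3.
Divisors of 6: 1, 2, 3, 6.
Evaluate successive powers at the divisors of 6:
5^1 ≡ 5
5^2 ≡ 7
5^3 ≡ 8
5^6 ≡ 1
Hence ord(5) = 6.

6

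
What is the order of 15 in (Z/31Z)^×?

10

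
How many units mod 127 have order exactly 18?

φ(127) = 127 − 1 = 126 = 2 · 3^2 · 7.
In a cyclic group of order 126, there are φ(d) elements of order d for each divisor d of 126, and zero for non-divisors.
18 = 2 · 3^2 divides 126, and φ(18) = 6.

6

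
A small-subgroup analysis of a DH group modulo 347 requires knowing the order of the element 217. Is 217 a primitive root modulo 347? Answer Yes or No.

φ(347) = 347 − 1 = 346 = 2 · 173.
An element g generates (Z/347Z)^× iff g^(346/q) ≢ 1 (mod 347) for each prime q ∈ {2, 173}.
217^173 ≡ 346 (mod 347)  [q = 2: ≢ 1 ✓]
217^2 ≡ 244 (mod 347)  [q = 173: ≢ 1 ✓]
None equal 1, so ord_347(217) = 346: 217 is a primitive root.

Yes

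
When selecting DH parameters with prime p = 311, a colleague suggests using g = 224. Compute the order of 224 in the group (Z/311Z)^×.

ord(224) | φ(311) = 311 − 1 = 310 = 2 · 5 · 31.
Divisors of 310: 1, 2, 5, 10, 31, 62, 155, 310.
Compute 224^d (mod 311) for the divisors d until we hit 1:
224^1 ≡ 224 (mod 311)
224^2 ≡ 105 (mod 311)
224^5 ≡ 260 (mod 311)
224^10 ≡ 113 (mod 311)
224^31 ≡ 1 (mod 311) ✓
So ord_311(224) = 31.

31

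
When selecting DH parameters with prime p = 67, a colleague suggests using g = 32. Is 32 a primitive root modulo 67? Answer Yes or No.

Yes

φ(67) = 67 − 1 = 66 = 2 · 3 · 11.
Test 32^(66/q) mod 67 for each prime factor q of 66:
32^33 ≡ 66 (mod 67)  [q = 2: ≢ 1 ✓]
32^22 ≡ 29 (mod 67)  [q = 3: ≢ 1 ✓]
32^6 ≡ 25 (mod 67)  [q = 11: ≢ 1 ✓]
Every test exponent gives a nontrivial residue, hence 32 generates the full group.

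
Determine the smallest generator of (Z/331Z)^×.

3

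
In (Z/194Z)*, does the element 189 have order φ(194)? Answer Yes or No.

Yes

φ(194) = φ(2)·φ(97) = 1·96 = 96 = 2^5 · 3.
189 is a primitive root mod 194 iff 189^(φ(194)/q) ≢ 1 for every prime q | φ(194), i.e. q ∈ {2, 3}.
189^48 ≡ 193 (mod 194)  [q = 2: ≢ 1 ✓]
189^32 ≡ 35 (mod 194)  [q = 3: ≢ 1 ✓]
Every test exponent gives a nontrivial residue, hence 189 generates the full group.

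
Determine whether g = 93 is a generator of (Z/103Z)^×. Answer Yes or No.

φ(103) = 103 − 1 = 102 = 2 · 3 · 17.
93 is a primitive root mod 103 iff 93^(φ(103)/q) ≢ 1 for every prime q | φ(103), i.e. q ∈ {2, 3, 17}.
93^51 ≡ 1 (mod 103)  [q = 2: ≡ 1 ✗]
93^34 ≡ 1 (mod 103)  [q = 3: ≡ 1 ✗]
93^6 ≡ 76 (mod 103)  [q = 17: ≢ 1 ✓]
Since 93^51 ≡ 1, the order of 93 divides 51 < 102, so 93 is not a primitive root.

No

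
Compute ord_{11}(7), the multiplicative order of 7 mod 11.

The order of 7 must divide φ(11) = 11 − 1 = 10 = 2 · 5.
Divisors of 10: 1, 2, 5, 10.
Check 7^d mod 11 for each divisor in increasing order:
7^1 ≡ 7
7^2 ≡ 5
7^5 ≡ 10
7^10 ≡ 1
Hence ord(7) = 10.

10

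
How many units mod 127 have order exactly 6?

2

φ(127) = 127 − 1 = 126 = 2 · 3^2 · 7.
(Z/127Z)^× is cyclic (|G| = 126); a cyclic group of order m has exactly φ(d) elements of each order d | m, and none otherwise.
6 = 2 · 3 divides 126, and φ(6) = 2.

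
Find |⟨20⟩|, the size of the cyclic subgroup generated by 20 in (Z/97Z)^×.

32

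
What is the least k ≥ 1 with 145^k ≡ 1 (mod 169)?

156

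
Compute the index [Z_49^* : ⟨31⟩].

Since 31 ∈ (Z/49Z)^×, its order divides φ(49) = φ(7^2) = 7·(7−1) = 42 = 2 · 3 · 7.
Divisors of 42: 1, 2, 3, 6, 7, 14, 21, 42.
Evaluate successive powers at the divisors of 42:
31^1 ≡ 31
31^2 ≡ 30
31^3 ≡ 48
31^6 ≡ 1
Thus |⟨31⟩| = ord(31) = 6.
Index = |(Z/49Z)^×| / |⟨31⟩| = 42 / 6 = 7.

7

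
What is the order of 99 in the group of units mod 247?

36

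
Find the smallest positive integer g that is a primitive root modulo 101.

2

φ(101) = 101 − 1 = 100 = 2^2 · 5^2.
g is a primitive root iff g^(100/q) ≢ 1 (mod 101) for each prime q ∈ {2, 5}.
g = 2: 2^50 ≡ 100; 2^20 ≡ 95 — none is 1, so 2 is a primitive root.
Hence the least primitive root of 101 is 2.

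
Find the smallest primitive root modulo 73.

5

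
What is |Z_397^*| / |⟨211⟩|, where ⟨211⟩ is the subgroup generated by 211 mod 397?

1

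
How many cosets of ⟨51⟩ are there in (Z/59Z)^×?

The order of 51 must divide φ(59) = 59 − 1 = 58 = 2 · 29.
Divisors of 58: 1, 2, 29, 58.
Test each divisor d:
51^1 ≡ 51 (mod 59)
51^2 ≡ 5 (mod 59)
51^29 ≡ 1 (mod 59) ✓
The order of 51 is 29, so the subgroup it generates has 29 elements.
Index = |(Z/59Z)^×| / |⟨51⟩| = 58 / 29 = 2.

2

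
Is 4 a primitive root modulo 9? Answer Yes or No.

No

φ(9) = φ(3^2) = 3·(3−1) = 6 = 2 · 3.
It suffices to check that the order of 4 is not a proper divisor of 6: compute 4^(6/q) for q ∈ {2, 3}.
4^3 ≡ 1 (mod 9)  [q = 2: ≡ 1 ✗]
4^2 ≡ 7 (mod 9)  [q = 3: ≢ 1 ✓]
Since 4^3 ≡ 1, the order of 4 divides 3 < 6, so 4 is not a primitive root.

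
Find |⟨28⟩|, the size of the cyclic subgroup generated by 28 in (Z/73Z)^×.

ord(28) | φ(73) = 73 − 1 = 72 = 2^3 · 3^2.
Divisors of 72: 1, 2, 3, 4, 6, 8, 9, 12, 18, 24, 36, 72.
Test each divisor d:
28^1 ≡ 28
28^2 ≡ 54
28^3 ≡ 52
28^4 ≡ 69
28^6 ≡ 3
28^8 ≡ 16
28^9 ≡ 10
28^12 ≡ 9
28^18 ≡ 27
28^24 ≡ 8
28^36 ≡ 72
28^72 ≡ 1
The smallest such exponent is 72, so the order of 28 is 72.

72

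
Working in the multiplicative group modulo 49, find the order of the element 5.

42

Since 5 ∈ (Z/49Z)^×, its order divides φ(49) = φ(7^2) = 7·(7−1) = 42 = 2 · 3 · 7.
Divisors of 42: 1, 2, 3, 6, 7, 14, 21, 42.
Compute 5^d (mod 49) for the divisors d until we hit 1:
5^1 ≡ 5 (mod 49)
5^2 ≡ 25 (mod 49)
5^3 ≡ 27 (mod 49)
5^6 ≡ 43 (mod 49)
5^7 ≡ 19 (mod 49)
5^14 ≡ 18 (mod 49)
5^21 ≡ 48 (mod 49)
5^42 ≡ 1 (mod 49) ✓
Hence ord(5) = 42.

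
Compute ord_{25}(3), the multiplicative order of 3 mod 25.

By Lagrange's theorem, ord_25(3) divides φ(25) = φ(5^2) = 5·(5−1) = 20 = 2^2 · 5.
Divisors of 20: 1, 2, 4, 5, 10, 20.
Compute 3^d (mod 25) for the divisors d until we hit 1:
3^1 ≡ 3 (mod 25)
3^2 ≡ 9 (mod 25)
3^4 ≡ 6 (mod 25)
3^5 ≡ 18 (mod 25)
3^10 ≡ 24 (mod 25)
3^20 ≡ 1 (mod 25) ✓
The smallest such exponent is 20, so the order of 3 is 20.

20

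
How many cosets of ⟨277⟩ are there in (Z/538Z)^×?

1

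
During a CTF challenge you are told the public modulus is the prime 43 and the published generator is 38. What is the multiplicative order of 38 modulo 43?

21

By Lagrange's theorem, ord_43(38) divides φ(43) = 43 − 1 = 42 = 2 · 3 · 7.
Divisors of 42: 1, 2, 3, 6, 7, 14, 21, 42.
Evaluate successive powers at the divisors of 42:
38^1 ≡ 38
38^2 ≡ 25
38^3 ≡ 4
38^6 ≡ 16
38^7 ≡ 6
38^14 ≡ 36
38^21 ≡ 1
So ord_43(38) = 21.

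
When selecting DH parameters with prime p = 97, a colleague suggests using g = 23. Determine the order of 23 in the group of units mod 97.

By Lagrange's theorem, ord_97(23) divides φ(97) = 97 − 1 = 96 = 2^5 · 3.
Divisors of 96: 1, 2, 3, 4, 6, 8, 12, 16, 24, 32, 48, 96.
Evaluate successive powers at the divisors of 96:
23^1 ≡ 23 (mod 97)
23^2 ≡ 44 (mod 97)
23^3 ≡ 42 (mod 97)
23^4 ≡ 93 (mod 97)
23^6 ≡ 18 (mod 97)
23^8 ≡ 16 (mod 97)
23^12 ≡ 33 (mod 97)
23^16 ≡ 62 (mod 97)
23^24 ≡ 22 (mod 97)
23^32 ≡ 61 (mod 97)
23^48 ≡ 96 (mod 97)
23^96 ≡ 1 (mod 97) ✓
The smallest such exponent is 96, so the order of 23 is 96.

96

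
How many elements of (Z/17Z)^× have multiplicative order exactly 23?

0

φ(17) = 17 − 1 = 16 = 2^4.
(Z/17Z)^× is cyclic (|G| = 16); a cyclic group of order m has exactly φ(d) elements of each order d | m, and none otherwise.
Here 16 is not a multiple of 23, so there are no elements of order 23.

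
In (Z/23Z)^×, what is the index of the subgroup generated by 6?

Since 6 ∈ (Z/23Z)^×, its order divides φ(23) = 23 − 1 = 22 = 2 · 11.
Divisors of 22: 1, 2, 11, 22.
Evaluate successive powers at the divisors of 22:
6^1 ≡ 6 (mod 23)
6^2 ≡ 13 (mod 23)
6^11 ≡ 1 (mod 23) ✓
Thus |⟨6⟩| = ord(6) = 11.
The index is φ(23) / ord(6) = 22 / 11 = 2.

2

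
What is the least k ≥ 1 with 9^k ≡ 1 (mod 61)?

5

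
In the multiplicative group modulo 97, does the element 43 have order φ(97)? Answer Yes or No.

No

φ(97) = 97 − 1 = 96 = 2^5 · 3.
An element g generates (Z/97Z)^× iff g^(96/q) ≢ 1 (mod 97) for each prime q ∈ {2, 3}.
43^48 ≡ 1 (mod 97)  [q = 2: ≡ 1 ✗]
43^32 ≡ 35 (mod 97)  [q = 3: ≢ 1 ✓]
Since 43^48 ≡ 1, the order of 43 divides 48 < 96, so 43 is not a primitive root.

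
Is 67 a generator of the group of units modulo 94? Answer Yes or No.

Yes

φ(94) = φ(2)·φ(47) = 1·46 = 46 = 2 · 23.
67 is a primitive root mod 94 iff 67^(φ(94)/q) ≢ 1 for every prime q | φ(94), i.e. q ∈ {2, 23}.
67^23 ≡ 93 (mod 94)  [q = 2: ≢ 1 ✓]
67^2 ≡ 71 (mod 94)  [q = 23: ≢ 1 ✓]
All checks pass, so 67 has order 46 and is a primitive root modulo 94.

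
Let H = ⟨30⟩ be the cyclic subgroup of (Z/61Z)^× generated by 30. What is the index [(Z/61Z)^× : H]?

1

The order of 30 must divide φ(61) = 61 − 1 = 60 = 2^2 · 3 · 5.
Divisors of 60: 1, 2, 3, 4, 5, 6, 10, 12, 15, 20, 30, 60.
Evaluate successive powers at the divisors of 60:
30^1 ≡ 30 (mod 61)
30^2 ≡ 46 (mod 61)
30^3 ≡ 38 (mod 61)
30^4 ≡ 42 (mod 61)
30^5 ≡ 40 (mod 61)
30^6 ≡ 41 (mod 61)
30^10 ≡ 14 (mod 61)
30^12 ≡ 34 (mod 61)
30^15 ≡ 11 (mod 61)
30^20 ≡ 13 (mod 61)
30^30 ≡ 60 (mod 61)
30^60 ≡ 1 (mod 61) ✓
So ord_61(30) = 60, hence |⟨30⟩| = 60.
[(Z/61Z)^× : ⟨30⟩] = 60/60 = 1.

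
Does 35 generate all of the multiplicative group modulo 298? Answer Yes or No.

φ(298) = φ(2)·φ(149) = 1·148 = 148 = 2^2 · 37.
An element g generates (Z/298Z)^× iff g^(148/q) ≢ 1 (mod 298) for each prime q ∈ {2, 37}.
35^74 ≡ 1 (mod 298)  [q = 2: ≡ 1 ✗]
35^4 ≡ 195 (mod 298)  [q = 37: ≢ 1 ✓]
35^74 ≡ 1 shows ord(35) | 74, strictly less than φ(298); not a primitive root.

No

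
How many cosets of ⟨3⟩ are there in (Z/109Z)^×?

The order of 3 must divide φ(109) = 109 − 1 = 108 = 2^2 · 3^3.
Divisors of 108: 1, 2, 3, 4, 6, 9, 12, 18, 27, 36, 54, 108.
Check 3^d mod 109 for each divisor in increasing order:
3^1 ≡ 3 (mod 109)
3^2 ≡ 9 (mod 109)
3^3 ≡ 27 (mod 109)
3^4 ≡ 81 (mod 109)
3^6 ≡ 75 (mod 109)
3^9 ≡ 63 (mod 109)
3^12 ≡ 66 (mod 109)
3^18 ≡ 45 (mod 109)
3^27 ≡ 1 (mod 109) ✓
Thus |⟨3⟩| = ord(3) = 27.
Index = |(Z/109Z)^×| / |⟨3⟩| = 108 / 27 = 4.

4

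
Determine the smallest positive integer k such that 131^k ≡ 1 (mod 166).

41

By Lagrange's theorem, ord_166(131) divides φ(166) = φ(2)·φ(83) = 1·82 = 82 = 2 · 41.
Divisors of 82: 1, 2, 41, 82.
Evaluate successive powers at the divisors of 82:
131^1 ≡ 131
131^2 ≡ 63
131^41 ≡ 1
The smallest such exponent is 41, so the order of 131 is 41.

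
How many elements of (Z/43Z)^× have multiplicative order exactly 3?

2

φ(43) = 43 − 1 = 42 = 2 · 3 · 7.
Since (Z/43Z)^× is cyclic of order 42, the number of elements of order d is φ(d) when d | 42 and 0 otherwise.
3 | 42, and φ(3) = 3 − 1 = 2.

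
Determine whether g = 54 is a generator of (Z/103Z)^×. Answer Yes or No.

Yes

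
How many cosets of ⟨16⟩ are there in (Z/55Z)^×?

8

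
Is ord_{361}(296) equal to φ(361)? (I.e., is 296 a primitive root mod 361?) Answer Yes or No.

φ(361) = φ(19^2) = 19·(19−1) = 342 = 2 · 3^2 · 19.
An element g generates (Z/361Z)^× iff g^(342/q) ≢ 1 (mod 361) for each prime q ∈ {2, 3, 19}.
296^171 ≡ 1 (mod 361)  [q = 2: ≡ 1 ✗]
296^114 ≡ 1 (mod 361)  [q = 3: ≡ 1 ✗]
296^18 ≡ 210 (mod 361)  [q = 19: ≢ 1 ✓]
Since 296^171 ≡ 1, the order of 296 divides 171 < 342, so 296 is not a primitive root.

No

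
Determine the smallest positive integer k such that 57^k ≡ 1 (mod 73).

ord(57) | φ(73) = 73 − 1 = 72 = 2^3 · 3^2.
Divisors of 72: 1, 2, 3, 4, 6, 8, 9, 12, 18, 24, 36, 72.
Test each divisor d:
57^1 ≡ 57
57^2 ≡ 37
57^3 ≡ 65
57^4 ≡ 55
57^6 ≡ 64
57^8 ≡ 32
57^9 ≡ 72
57^12 ≡ 8
57^18 ≡ 1
Hence ord(57) = 18.

18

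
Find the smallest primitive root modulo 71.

φ(71) = 71 − 1 = 70 = 2 · 5 · 7.
g is a primitive root iff g^(70/q) ≢ 1 (mod 71) for each prime q ∈ {2, 5, 7}.
g = 2: 2^35 ≡ 1 — hits 1, so not a primitive root.
g = 3: 3^35 ≡ 1 — hits 1, so not a primitive root.
g = 4: 4^35 ≡ 1 — hits 1, so not a primitive root.
g = 5: 5^35 ≡ 1 — hits 1, so not a primitive root.
g = 6: 6^35 ≡ 1 — hits 1, so not a primitive root.
g = 7: 7^35 ≡ 70; 7^14 ≡ 54; 7^10 ≡ 45 — none is 1, so 7 is a primitive root.
The smallest primitive root modulo 71 is 7.

7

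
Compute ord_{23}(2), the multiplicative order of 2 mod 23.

11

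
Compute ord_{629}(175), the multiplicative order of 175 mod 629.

48

Since 175 ∈ (Z/629Z)^×, its order divides φ(629) = φ(17·37) = (17−1)·(37−1) = 16·36 = 576 = 2^6 · 3^2.
Divisors of 576: 1, 2, 3, 4, 6, 8, 9, 12, 16, 18, 24, 32, 36, 48, 64, 72, 96, 144, 192, 288, 576.
Compute 175^d (mod 629) for the divisors d until we hit 1:
175^1 ≡ 175 (mod 629)
175^2 ≡ 433 (mod 629)
175^3 ≡ 295 (mod 629)
175^4 ≡ 47 (mod 629)
175^6 ≡ 223 (mod 629)
175^8 ≡ 322 (mod 629)
175^9 ≡ 369 (mod 629)
175^12 ≡ 38 (mod 629)
175^16 ≡ 528 (mod 629)
175^18 ≡ 297 (mod 629)
175^24 ≡ 186 (mod 629)
175^32 ≡ 137 (mod 629)
175^36 ≡ 149 (mod 629)
175^48 ≡ 1 (mod 629) ✓
Therefore the multiplicative order of 175 modulo 629 is 48.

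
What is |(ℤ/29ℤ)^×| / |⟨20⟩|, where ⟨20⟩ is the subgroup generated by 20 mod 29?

4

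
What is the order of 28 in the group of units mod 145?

The order of 28 must divide φ(145) = φ(5·29) = (5−1)·(29−1) = 4·28 = 112 = 2^4 · 7.
Divisors of 112: 1, 2, 4, 7, 8, 14, 16, 28, 56, 112.
Evaluate successive powers at the divisors of 112:
28^1 ≡ 28
28^2 ≡ 59
28^4 ≡ 1
So ord_145(28) = 4.

4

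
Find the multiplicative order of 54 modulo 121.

By Lagrange's theorem, ord_121(54) divides φ(121) = φ(11^2) = 11·(11−1) = 110 = 2 · 5 · 11.
Divisors of 110: 1, 2, 5, 10, 11, 22, 55, 110.
Evaluate successive powers at the divisors of 110:
54^1 ≡ 54 (mod 121)
54^2 ≡ 12 (mod 121)
54^5 ≡ 32 (mod 121)
54^10 ≡ 56 (mod 121)
54^11 ≡ 120 (mod 121)
54^22 ≡ 1 (mod 121) ✓
The smallest such exponent is 22, so the order of 54 is 22.

22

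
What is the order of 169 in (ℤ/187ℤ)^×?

10

By Lagrange's theorem, ord_187(169) divides φ(187) = φ(11·17) = (11−1)·(17−1) = 10·16 = 160 = 2^5 · 5.
Divisors of 160: 1, 2, 4, 5, 8, 10, 16, 20, 32, 40, 80, 160.
Compute 169^d (mod 187) for the divisors d until we hit 1:
169^1 ≡ 169 (mod 187)
169^2 ≡ 137 (mod 187)
169^4 ≡ 69 (mod 187)
169^5 ≡ 67 (mod 187)
169^8 ≡ 86 (mod 187)
169^10 ≡ 1 (mod 187) ✓
Therefore the multiplicative order of 169 modulo 187 is 10.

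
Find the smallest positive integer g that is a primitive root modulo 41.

φ(41) = 41 − 1 = 40 = 2^3 · 5.
g is a primitive root iff g^(40/q) ≢ 1 (mod 41) for each prime q ∈ {2, 5}.
g = 2: 2^20 ≡ 1 — hits 1, so not a primitive root.
g = 3: 3^20 ≡ 40; 3^8 ≡ 1 — hits 1, so not a primitive root.
g = 4: 4^20 ≡ 1 — hits 1, so not a primitive root.
g = 5: 5^20 ≡ 1 — hits 1, so not a primitive root.
g = 6: 6^20 ≡ 40; 6^8 ≡ 10 — none is 1, so 6 is a primitive root.
Hence the least primitive root of 41 is 6.

6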